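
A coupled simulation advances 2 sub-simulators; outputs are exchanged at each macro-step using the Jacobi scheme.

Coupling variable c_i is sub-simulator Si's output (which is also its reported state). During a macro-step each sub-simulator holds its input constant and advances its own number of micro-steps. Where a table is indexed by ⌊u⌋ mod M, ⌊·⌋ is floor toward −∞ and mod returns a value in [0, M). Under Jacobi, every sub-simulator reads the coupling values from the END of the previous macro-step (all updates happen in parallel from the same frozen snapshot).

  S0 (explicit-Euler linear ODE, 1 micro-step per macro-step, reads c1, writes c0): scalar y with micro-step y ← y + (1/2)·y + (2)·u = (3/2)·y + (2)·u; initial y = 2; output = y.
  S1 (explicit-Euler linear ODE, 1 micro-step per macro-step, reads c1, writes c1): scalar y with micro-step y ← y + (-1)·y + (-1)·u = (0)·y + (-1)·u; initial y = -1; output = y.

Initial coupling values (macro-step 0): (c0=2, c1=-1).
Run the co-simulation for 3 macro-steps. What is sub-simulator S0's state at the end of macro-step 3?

S0 state at macro-step 3 = 13/4

macro 1: S0 reads c1=-1 → after 1×micro: 1; S1 reads c1=-1 → after 1×micro: 1 ⇒ (c0=1, c1=1)
macro 2: S0 reads c1=1 → after 1×micro: 7/2; S1 reads c1=1 → after 1×micro: -1 ⇒ (c0=7/2, c1=-1)
macro 3: S0 reads c1=-1 → after 1×micro: 13/4; S1 reads c1=-1 → after 1×micro: 1 ⇒ (c0=13/4, c1=1)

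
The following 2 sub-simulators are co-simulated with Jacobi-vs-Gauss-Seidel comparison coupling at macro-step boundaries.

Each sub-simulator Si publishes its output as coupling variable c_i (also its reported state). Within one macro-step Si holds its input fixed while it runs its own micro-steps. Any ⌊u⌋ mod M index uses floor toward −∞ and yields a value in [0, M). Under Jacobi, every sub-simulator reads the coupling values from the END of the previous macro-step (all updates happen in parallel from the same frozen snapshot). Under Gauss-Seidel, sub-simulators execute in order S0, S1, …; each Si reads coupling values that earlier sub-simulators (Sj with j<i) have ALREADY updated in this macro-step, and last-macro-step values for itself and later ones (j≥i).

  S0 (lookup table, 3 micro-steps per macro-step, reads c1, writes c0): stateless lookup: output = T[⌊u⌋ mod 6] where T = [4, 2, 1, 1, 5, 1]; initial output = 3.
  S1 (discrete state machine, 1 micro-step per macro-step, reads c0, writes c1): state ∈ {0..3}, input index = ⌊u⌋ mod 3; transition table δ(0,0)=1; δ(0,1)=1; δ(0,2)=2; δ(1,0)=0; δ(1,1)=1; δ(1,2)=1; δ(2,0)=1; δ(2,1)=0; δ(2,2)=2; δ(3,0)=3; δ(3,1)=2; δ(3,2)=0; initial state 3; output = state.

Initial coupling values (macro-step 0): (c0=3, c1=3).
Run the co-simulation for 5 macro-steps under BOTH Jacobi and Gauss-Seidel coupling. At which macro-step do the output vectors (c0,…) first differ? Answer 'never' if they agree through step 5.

[Jacobi] macro 1: S0 reads c1=3 → after 3×micro: 1; S1 reads c0=3 → after 1×micro: 3 ⇒ (c0=1, c1=3)
[Jacobi] macro 2: S0 reads c1=3 → after 3×micro: 1; S1 reads c0=1 → after 1×micro: 2 ⇒ (c0=1, c1=2)
[Jacobi] macro 3: S0 reads c1=2 → after 3×micro: 1; S1 reads c0=1 → after 1×micro: 0 ⇒ (c0=1, c1=0)
[Jacobi] macro 4: S0 reads c1=0 → after 3×micro: 4; S1 reads c0=1 → after 1×micro: 1 ⇒ (c0=4, c1=1)
[Jacobi] macro 5: S0 reads c1=1 → after 3×micro: 2; S1 reads c0=4 → after 1×micro: 1 ⇒ (c0=2, c1=1)
[Gauss-Seidel] macro 1: S0 reads c1=3 → after 3×micro: 1; S1 reads c0=1 → after 1×micro: 2 ⇒ (c0=1, c1=2)
[Gauss-Seidel] macro 2: S0 reads c1=2 → after 3×micro: 1; S1 reads c0=1 → after 1×micro: 0 ⇒ (c0=1, c1=0)
[Gauss-Seidel] macro 3: S0 reads c1=0 → after 3×micro: 4; S1 reads c0=4 → after 1×micro: 1 ⇒ (c0=4, c1=1)
[Gauss-Seidel] macro 4: S0 reads c1=1 → after 3×micro: 2; S1 reads c0=2 → after 1×micro: 1 ⇒ (c0=2, c1=1)
[Gauss-Seidel] macro 5: S0 reads c1=1 → after 3×micro: 2; S1 reads c0=2 → after 1×micro: 1 ⇒ (c0=2, c1=1)

first divergence at macro-step: 1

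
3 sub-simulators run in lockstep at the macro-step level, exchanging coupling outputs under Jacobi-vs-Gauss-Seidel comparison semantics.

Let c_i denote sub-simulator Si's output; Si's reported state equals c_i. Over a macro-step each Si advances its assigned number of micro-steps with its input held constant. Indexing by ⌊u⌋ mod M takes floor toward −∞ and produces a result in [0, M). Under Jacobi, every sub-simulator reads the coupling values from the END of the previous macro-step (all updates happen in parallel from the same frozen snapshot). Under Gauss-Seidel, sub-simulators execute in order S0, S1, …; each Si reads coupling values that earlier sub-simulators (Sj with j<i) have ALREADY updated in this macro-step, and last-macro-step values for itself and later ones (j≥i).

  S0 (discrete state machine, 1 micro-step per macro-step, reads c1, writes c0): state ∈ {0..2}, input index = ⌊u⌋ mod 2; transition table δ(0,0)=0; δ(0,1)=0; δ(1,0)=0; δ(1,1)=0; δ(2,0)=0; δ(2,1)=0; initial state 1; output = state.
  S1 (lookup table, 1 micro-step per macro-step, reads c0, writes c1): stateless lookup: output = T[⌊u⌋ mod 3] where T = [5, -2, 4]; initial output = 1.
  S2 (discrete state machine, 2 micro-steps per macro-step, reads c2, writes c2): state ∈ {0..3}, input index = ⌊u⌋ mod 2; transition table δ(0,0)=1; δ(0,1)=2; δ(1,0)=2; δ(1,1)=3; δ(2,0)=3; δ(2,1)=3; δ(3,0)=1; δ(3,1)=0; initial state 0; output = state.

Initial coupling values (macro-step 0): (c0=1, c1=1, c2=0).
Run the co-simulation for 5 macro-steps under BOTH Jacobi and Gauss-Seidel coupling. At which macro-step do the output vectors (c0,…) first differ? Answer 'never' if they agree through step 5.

first divergence at macro-step: 1

[Jacobi] macro 1: S0 reads c1=1 → after 1×micro: 0; S1 reads c0=1 → after 1×micro: -2; S2 reads c2=0 → after 2×micro: 2 ⇒ (c0=0, c1=-2, c2=2)
[Jacobi] macro 2: S0 reads c1=-2 → after 1×micro: 0; S1 reads c0=0 → after 1×micro: 5; S2 reads c2=2 → after 2×micro: 1 ⇒ (c0=0, c1=5, c2=1)
[Jacobi] macro 3: S0 reads c1=5 → after 1×micro: 0; S1 reads c0=0 → after 1×micro: 5; S2 reads c2=1 → after 2×micro: 0 ⇒ (c0=0, c1=5, c2=0)
[Jacobi] macro 4: S0 reads c1=5 → after 1×micro: 0; S1 reads c0=0 → after 1×micro: 5; S2 reads c2=0 → after 2×micro: 2 ⇒ (c0=0, c1=5, c2=2)
[Jacobi] macro 5: S0 reads c1=5 → after 1×micro: 0; S1 reads c0=0 → after 1×micro: 5; S2 reads c2=2 → after 2×micro: 1 ⇒ (c0=0, c1=5, c2=1)
[Gauss-Seidel] macro 1: S0 reads c1=1 → after 1×micro: 0; S1 reads c0=0 → after 1×micro: 5; S2 reads c2=0 → after 2×micro: 2 ⇒ (c0=0, c1=5, c2=2)
[Gauss-Seidel] macro 2: S0 reads c1=5 → after 1×micro: 0; S1 reads c0=0 → after 1×micro: 5; S2 reads c2=2 → after 2×micro: 1 ⇒ (c0=0, c1=5, c2=1)
[Gauss-Seidel] macro 3: S0 reads c1=5 → after 1×micro: 0; S1 reads c0=0 → after 1×micro: 5; S2 reads c2=1 → after 2×micro: 0 ⇒ (c0=0, c1=5, c2=0)
[Gauss-Seidel] macro 4: S0 reads c1=5 → after 1×micro: 0; S1 reads c0=0 → after 1×micro: 5; S2 reads c2=0 → after 2×micro: 2 ⇒ (c0=0, c1=5, c2=2)
[Gauss-Seidel] macro 5: S0 reads c1=5 → after 1×micro: 0; S1 reads c0=0 → after 1×micro: 5; S2 reads c2=2 → after 2×micro: 1 ⇒ (c0=0, c1=5, c2=1)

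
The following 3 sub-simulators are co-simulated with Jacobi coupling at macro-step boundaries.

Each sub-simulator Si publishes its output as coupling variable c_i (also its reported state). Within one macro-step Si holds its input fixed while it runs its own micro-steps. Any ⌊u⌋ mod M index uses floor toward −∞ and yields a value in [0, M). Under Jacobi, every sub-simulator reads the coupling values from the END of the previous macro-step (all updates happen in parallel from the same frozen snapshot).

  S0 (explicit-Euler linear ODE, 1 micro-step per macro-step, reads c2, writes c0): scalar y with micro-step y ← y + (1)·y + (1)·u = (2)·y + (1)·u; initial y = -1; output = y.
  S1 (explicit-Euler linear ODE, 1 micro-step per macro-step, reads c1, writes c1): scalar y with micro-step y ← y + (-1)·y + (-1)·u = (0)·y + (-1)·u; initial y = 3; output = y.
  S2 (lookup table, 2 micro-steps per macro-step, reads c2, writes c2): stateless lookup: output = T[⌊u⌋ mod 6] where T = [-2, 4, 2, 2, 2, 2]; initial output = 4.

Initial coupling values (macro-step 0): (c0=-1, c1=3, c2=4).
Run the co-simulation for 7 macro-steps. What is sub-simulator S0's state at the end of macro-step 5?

macro 1: S0 reads c2=4 → after 1×micro: 2; S1 reads c1=3 → after 1×micro: -3; S2 reads c2=4 → after 2×micro: 2 ⇒ (c0=2, c1=-3, c2=2)
macro 2: S0 reads c2=2 → after 1×micro: 6; S1 reads c1=-3 → after 1×micro: 3; S2 reads c2=2 → after 2×micro: 2 ⇒ (c0=6, c1=3, c2=2)
macro 3: S0 reads c2=2 → after 1×micro: 14; S1 reads c1=3 → after 1×micro: -3; S2 reads c2=2 → after 2×micro: 2 ⇒ (c0=14, c1=-3, c2=2)
macro 4: S0 reads c2=2 → after 1×micro: 30; S1 reads c1=-3 → after 1×micro: 3; S2 reads c2=2 → after 2×micro: 2 ⇒ (c0=30, c1=3, c2=2)
macro 5: S0 reads c2=2 → after 1×micro: 62; S1 reads c1=3 → after 1×micro: -3; S2 reads c2=2 → after 2×micro: 2 ⇒ (c0=62, c1=-3, c2=2)
macro 6: S0 reads c2=2 → after 1×micro: 126; S1 reads c1=-3 → after 1×micro: 3; S2 reads c2=2 → after 2×micro: 2 ⇒ (c0=126, c1=3, c2=2)
macro 7: S0 reads c2=2 → after 1×micro: 254; S1 reads c1=3 → after 1×micro: -3; S2 reads c2=2 → after 2×micro: 2 ⇒ (c0=254, c1=-3, c2=2)

S0 state at macro-step 5 = 62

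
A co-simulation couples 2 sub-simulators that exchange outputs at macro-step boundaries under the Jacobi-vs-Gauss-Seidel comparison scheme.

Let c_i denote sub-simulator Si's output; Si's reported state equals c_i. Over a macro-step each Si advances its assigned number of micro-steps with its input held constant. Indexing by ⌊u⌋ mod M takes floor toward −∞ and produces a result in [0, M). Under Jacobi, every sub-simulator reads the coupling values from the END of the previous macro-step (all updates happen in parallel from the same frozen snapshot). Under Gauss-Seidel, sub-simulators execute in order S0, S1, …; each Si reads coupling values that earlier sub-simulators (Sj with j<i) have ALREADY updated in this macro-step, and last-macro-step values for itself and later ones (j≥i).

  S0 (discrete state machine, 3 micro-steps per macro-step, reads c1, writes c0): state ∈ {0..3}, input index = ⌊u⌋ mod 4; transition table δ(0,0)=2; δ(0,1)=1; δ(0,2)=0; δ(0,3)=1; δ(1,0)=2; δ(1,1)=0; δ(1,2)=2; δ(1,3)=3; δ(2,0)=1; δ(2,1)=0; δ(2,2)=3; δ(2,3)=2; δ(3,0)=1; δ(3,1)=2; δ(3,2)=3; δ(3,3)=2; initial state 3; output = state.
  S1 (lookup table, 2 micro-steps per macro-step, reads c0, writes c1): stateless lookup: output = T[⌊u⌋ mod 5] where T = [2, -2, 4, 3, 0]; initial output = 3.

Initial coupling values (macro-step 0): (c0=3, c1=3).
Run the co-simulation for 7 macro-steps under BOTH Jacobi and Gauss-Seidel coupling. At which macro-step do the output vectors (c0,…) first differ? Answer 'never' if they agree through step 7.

first divergence at macro-step: 1

[Jacobi] macro 1: S0 reads c1=3 → after 3×micro: 2; S1 reads c0=3 → after 2×micro: 3 ⇒ (c0=2, c1=3)
[Jacobi] macro 2: S0 reads c1=3 → after 3×micro: 2; S1 reads c0=2 → after 2×micro: 4 ⇒ (c0=2, c1=4)
[Jacobi] macro 3: S0 reads c1=4 → after 3×micro: 1; S1 reads c0=2 → after 2×micro: 4 ⇒ (c0=1, c1=4)
[Jacobi] macro 4: S0 reads c1=4 → after 3×micro: 2; S1 reads c0=1 → after 2×micro: -2 ⇒ (c0=2, c1=-2)
[Jacobi] macro 5: S0 reads c1=-2 → after 3×micro: 3; S1 reads c0=2 → after 2×micro: 4 ⇒ (c0=3, c1=4)
[Jacobi] macro 6: S0 reads c1=4 → after 3×micro: 1; S1 reads c0=3 → after 2×micro: 3 ⇒ (c0=1, c1=3)
[Jacobi] macro 7: S0 reads c1=3 → after 3×micro: 2; S1 reads c0=1 → after 2×micro: -2 ⇒ (c0=2, c1=-2)
[Gauss-Seidel] macro 1: S0 reads c1=3 → after 3×micro: 2; S1 reads c0=2 → after 2×micro: 4 ⇒ (c0=2, c1=4)
[Gauss-Seidel] macro 2: S0 reads c1=4 → after 3×micro: 1; S1 reads c0=1 → after 2×micro: -2 ⇒ (c0=1, c1=-2)
[Gauss-Seidel] macro 3: S0 reads c1=-2 → after 3×micro: 3; S1 reads c0=3 → after 2×micro: 3 ⇒ (c0=3, c1=3)
[Gauss-Seidel] macro 4: S0 reads c1=3 → after 3×micro: 2; S1 reads c0=2 → after 2×micro: 4 ⇒ (c0=2, c1=4)
[Gauss-Seidel] macro 5: S0 reads c1=4 → after 3×micro: 1; S1 reads c0=1 → after 2×micro: -2 ⇒ (c0=1, c1=-2)
[Gauss-Seidel] macro 6: S0 reads c1=-2 → after 3×micro: 3; S1 reads c0=3 → after 2×micro: 3 ⇒ (c0=3, c1=3)
[Gauss-Seidel] macro 7: S0 reads c1=3 → after 3×micro: 2; S1 reads c0=2 → after 2×micro: 4 ⇒ (c0=2, c1=4)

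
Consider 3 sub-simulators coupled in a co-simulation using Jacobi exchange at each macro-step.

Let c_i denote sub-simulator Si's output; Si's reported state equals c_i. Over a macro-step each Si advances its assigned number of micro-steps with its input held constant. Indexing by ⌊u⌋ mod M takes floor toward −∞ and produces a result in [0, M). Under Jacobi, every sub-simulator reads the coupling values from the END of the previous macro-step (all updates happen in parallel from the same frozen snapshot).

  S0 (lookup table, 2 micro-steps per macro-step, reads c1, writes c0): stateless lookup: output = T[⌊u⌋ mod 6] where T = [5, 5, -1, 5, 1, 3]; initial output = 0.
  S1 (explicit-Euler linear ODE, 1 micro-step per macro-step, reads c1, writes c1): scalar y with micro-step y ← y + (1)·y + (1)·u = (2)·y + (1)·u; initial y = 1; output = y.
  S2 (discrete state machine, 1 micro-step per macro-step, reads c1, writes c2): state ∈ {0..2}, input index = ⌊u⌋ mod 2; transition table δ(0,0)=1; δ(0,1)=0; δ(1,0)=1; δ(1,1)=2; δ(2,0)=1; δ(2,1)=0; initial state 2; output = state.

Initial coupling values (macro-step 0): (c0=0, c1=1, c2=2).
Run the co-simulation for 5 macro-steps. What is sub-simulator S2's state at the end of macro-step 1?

macro 1: S0 reads c1=1 → after 2×micro: 5; S1 reads c1=1 → after 1×micro: 3; S2 reads c1=1 → after 1×micro: 0 ⇒ (c0=5, c1=3, c2=0)
macro 2: S0 reads c1=3 → after 2×micro: 5; S1 reads c1=3 → after 1×micro: 9; S2 reads c1=3 → after 1×micro: 0 ⇒ (c0=5, c1=9, c2=0)
macro 3: S0 reads c1=9 → after 2×micro: 5; S1 reads c1=9 → after 1×micro: 27; S2 reads c1=9 → after 1×micro: 0 ⇒ (c0=5, c1=27, c2=0)
macro 4: S0 reads c1=27 → after 2×micro: 5; S1 reads c1=27 → after 1×micro: 81; S2 reads c1=27 → after 1×micro: 0 ⇒ (c0=5, c1=81, c2=0)
macro 5: S0 reads c1=81 → after 2×micro: 5; S1 reads c1=81 → after 1×micro: 243; S2 reads c1=81 → after 1×micro: 0 ⇒ (c0=5, c1=243, c2=0)

S2 state at macro-step 1 = 0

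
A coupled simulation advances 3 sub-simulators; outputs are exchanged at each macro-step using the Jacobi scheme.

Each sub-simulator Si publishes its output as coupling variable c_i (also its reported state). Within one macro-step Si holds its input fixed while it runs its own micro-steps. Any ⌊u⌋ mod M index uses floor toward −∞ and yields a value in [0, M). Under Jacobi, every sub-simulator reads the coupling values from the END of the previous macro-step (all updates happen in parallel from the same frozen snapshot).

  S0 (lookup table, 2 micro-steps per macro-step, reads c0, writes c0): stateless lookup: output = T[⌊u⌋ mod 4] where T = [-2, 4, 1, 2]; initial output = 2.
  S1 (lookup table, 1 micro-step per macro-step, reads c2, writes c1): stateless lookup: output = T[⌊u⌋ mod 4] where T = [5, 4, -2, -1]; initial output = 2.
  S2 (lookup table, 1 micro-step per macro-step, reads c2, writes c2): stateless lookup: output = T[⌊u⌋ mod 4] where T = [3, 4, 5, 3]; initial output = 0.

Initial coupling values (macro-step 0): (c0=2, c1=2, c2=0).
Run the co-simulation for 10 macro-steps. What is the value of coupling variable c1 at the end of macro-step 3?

c1 at macro-step 3 = -1

macro 1: S0 reads c0=2 → after 2×micro: 1; S1 reads c2=0 → after 1×micro: 5; S2 reads c2=0 → after 1×micro: 3 ⇒ (c0=1, c1=5, c2=3)
macro 2: S0 reads c0=1 → after 2×micro: 4; S1 reads c2=3 → after 1×micro: -1; S2 reads c2=3 → after 1×micro: 3 ⇒ (c0=4, c1=-1, c2=3)
macro 3: S0 reads c0=4 → after 2×micro: -2; S1 reads c2=3 → after 1×micro: -1; S2 reads c2=3 → after 1×micro: 3 ⇒ (c0=-2, c1=-1, c2=3)
macro 4: S0 reads c0=-2 → after 2×micro: 1; S1 reads c2=3 → after 1×micro: -1; S2 reads c2=3 → after 1×micro: 3 ⇒ (c0=1, c1=-1, c2=3)
macro 5: S0 reads c0=1 → after 2×micro: 4; S1 reads c2=3 → after 1×micro: -1; S2 reads c2=3 → after 1×micro: 3 ⇒ (c0=4, c1=-1, c2=3)
macro 6: S0 reads c0=4 → after 2×micro: -2; S1 reads c2=3 → after 1×micro: -1; S2 reads c2=3 → after 1×micro: 3 ⇒ (c0=-2, c1=-1, c2=3)
macro 7: S0 reads c0=-2 → after 2×micro: 1; S1 reads c2=3 → after 1×micro: -1; S2 reads c2=3 → after 1×micro: 3 ⇒ (c0=1, c1=-1, c2=3)
macro 8: S0 reads c0=1 → after 2×micro: 4; S1 reads c2=3 → after 1×micro: -1; S2 reads c2=3 → after 1×micro: 3 ⇒ (c0=4, c1=-1, c2=3)
macro 9: S0 reads c0=4 → after 2×micro: -2; S1 reads c2=3 → after 1×micro: -1; S2 reads c2=3 → after 1×micro: 3 ⇒ (c0=-2, c1=-1, c2=3)
macro 10: S0 reads c0=-2 → after 2×micro: 1; S1 reads c2=3 → after 1×micro: -1; S2 reads c2=3 → after 1×micro: 3 ⇒ (c0=1, c1=-1, c2=3)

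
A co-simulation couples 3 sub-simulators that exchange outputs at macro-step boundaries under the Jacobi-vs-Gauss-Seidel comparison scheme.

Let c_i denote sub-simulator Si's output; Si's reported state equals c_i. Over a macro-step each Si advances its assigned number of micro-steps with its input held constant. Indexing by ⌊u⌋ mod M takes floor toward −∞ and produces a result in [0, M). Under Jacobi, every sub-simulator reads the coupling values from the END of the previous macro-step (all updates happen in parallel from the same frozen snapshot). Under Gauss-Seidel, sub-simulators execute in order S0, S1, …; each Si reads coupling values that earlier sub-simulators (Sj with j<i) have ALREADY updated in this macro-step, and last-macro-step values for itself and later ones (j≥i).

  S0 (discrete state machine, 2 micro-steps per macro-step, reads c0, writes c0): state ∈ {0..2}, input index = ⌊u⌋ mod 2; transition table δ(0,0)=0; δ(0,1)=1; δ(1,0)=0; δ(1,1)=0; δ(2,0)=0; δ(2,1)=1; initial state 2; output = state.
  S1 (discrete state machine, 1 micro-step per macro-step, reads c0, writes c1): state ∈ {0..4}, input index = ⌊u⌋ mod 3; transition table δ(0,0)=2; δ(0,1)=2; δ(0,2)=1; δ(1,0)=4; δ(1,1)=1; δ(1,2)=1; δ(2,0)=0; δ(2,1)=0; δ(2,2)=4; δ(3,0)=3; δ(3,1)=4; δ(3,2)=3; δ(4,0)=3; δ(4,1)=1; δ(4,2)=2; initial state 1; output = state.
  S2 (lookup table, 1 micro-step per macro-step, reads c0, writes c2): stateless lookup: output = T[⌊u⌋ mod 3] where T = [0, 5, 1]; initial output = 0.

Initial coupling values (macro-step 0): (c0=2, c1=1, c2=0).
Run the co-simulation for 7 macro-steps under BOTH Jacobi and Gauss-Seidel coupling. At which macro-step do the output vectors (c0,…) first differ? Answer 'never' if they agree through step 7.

[Jacobi] macro 1: S0 reads c0=2 → after 2×micro: 0; S1 reads c0=2 → after 1×micro: 1; S2 reads c0=2 → after 1×micro: 1 ⇒ (c0=0, c1=1, c2=1)
[Jacobi] macro 2: S0 reads c0=0 → after 2×micro: 0; S1 reads c0=0 → after 1×micro: 4; S2 reads c0=0 → after 1×micro: 0 ⇒ (c0=0, c1=4, c2=0)
[Jacobi] macro 3: S0 reads c0=0 → after 2×micro: 0; S1 reads c0=0 → after 1×micro: 3; S2 reads c0=0 → after 1×micro: 0 ⇒ (c0=0, c1=3, c2=0)
[Jacobi] macro 4: S0 reads c0=0 → after 2×micro: 0; S1 reads c0=0 → after 1×micro: 3; S2 reads c0=0 → after 1×micro: 0 ⇒ (c0=0, c1=3, c2=0)
[Jacobi] macro 5: S0 reads c0=0 → after 2×micro: 0; S1 reads c0=0 → after 1×micro: 3; S2 reads c0=0 → after 1×micro: 0 ⇒ (c0=0, c1=3, c2=0)
[Jacobi] macro 6: S0 reads c0=0 → after 2×micro: 0; S1 reads c0=0 → after 1×micro: 3; S2 reads c0=0 → after 1×micro: 0 ⇒ (c0=0, c1=3, c2=0)
[Jacobi] macro 7: S0 reads c0=0 → after 2×micro: 0; S1 reads c0=0 → after 1×micro: 3; S2 reads c0=0 → after 1×micro: 0 ⇒ (c0=0, c1=3, c2=0)
[Gauss-Seidel] macro 1: S0 reads c0=2 → after 2×micro: 0; S1 reads c0=0 → after 1×micro: 4; S2 reads c0=0 → after 1×micro: 0 ⇒ (c0=0, c1=4, c2=0)
[Gauss-Seidel] macro 2: S0 reads c0=0 → after 2×micro: 0; S1 reads c0=0 → after 1×micro: 3; S2 reads c0=0 → after 1×micro: 0 ⇒ (c0=0, c1=3, c2=0)
[Gauss-Seidel] macro 3: S0 reads c0=0 → after 2×micro: 0; S1 reads c0=0 → after 1×micro: 3; S2 reads c0=0 → after 1×micro: 0 ⇒ (c0=0, c1=3, c2=0)
[Gauss-Seidel] macro 4: S0 reads c0=0 → after 2×micro: 0; S1 reads c0=0 → after 1×micro: 3; S2 reads c0=0 → after 1×micro: 0 ⇒ (c0=0, c1=3, c2=0)
[Gauss-Seidel] macro 5: S0 reads c0=0 → after 2×micro: 0; S1 reads c0=0 → after 1×micro: 3; S2 reads c0=0 → after 1×micro: 0 ⇒ (c0=0, c1=3, c2=0)
[Gauss-Seidel] macro 6: S0 reads c0=0 → after 2×micro: 0; S1 reads c0=0 → after 1×micro: 3; S2 reads c0=0 → after 1×micro: 0 ⇒ (c0=0, c1=3, c2=0)
[Gauss-Seidel] macro 7: S0 reads c0=0 → after 2×micro: 0; S1 reads c0=0 → after 1×micro: 3; S2 reads c0=0 → after 1×micro: 0 ⇒ (c0=0, c1=3, c2=0)

first divergence at macro-step: 1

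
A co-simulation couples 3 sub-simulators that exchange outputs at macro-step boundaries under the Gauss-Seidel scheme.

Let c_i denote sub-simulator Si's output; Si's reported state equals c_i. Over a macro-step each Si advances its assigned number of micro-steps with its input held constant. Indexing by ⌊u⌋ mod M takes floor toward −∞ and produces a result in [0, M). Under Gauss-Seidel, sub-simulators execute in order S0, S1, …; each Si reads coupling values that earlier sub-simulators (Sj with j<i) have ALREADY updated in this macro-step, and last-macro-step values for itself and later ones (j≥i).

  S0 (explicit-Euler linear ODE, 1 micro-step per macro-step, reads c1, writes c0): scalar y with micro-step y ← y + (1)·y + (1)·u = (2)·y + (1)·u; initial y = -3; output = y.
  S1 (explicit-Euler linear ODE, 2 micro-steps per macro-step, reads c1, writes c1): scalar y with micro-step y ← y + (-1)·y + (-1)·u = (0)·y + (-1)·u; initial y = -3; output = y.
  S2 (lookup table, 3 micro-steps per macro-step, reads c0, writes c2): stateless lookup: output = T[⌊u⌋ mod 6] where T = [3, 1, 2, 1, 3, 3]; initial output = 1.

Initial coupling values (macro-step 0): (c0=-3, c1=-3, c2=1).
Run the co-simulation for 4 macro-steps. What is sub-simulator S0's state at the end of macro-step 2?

macro 1: S0 reads c1=-3 → after 1×micro: -9; S1 reads c1=-3 → after 2×micro: 3; S2 reads c0=-9 → after 3×micro: 1 ⇒ (c0=-9, c1=3, c2=1)
macro 2: S0 reads c1=3 → after 1×micro: -15; S1 reads c1=3 → after 2×micro: -3; S2 reads c0=-15 → after 3×micro: 1 ⇒ (c0=-15, c1=-3, c2=1)
macro 3: S0 reads c1=-3 → after 1×micro: -33; S1 reads c1=-3 → after 2×micro: 3; S2 reads c0=-33 → after 3×micro: 1 ⇒ (c0=-33, c1=3, c2=1)
macro 4: S0 reads c1=3 → after 1×micro: -63; S1 reads c1=3 → after 2×micro: -3; S2 reads c0=-63 → after 3×micro: 1 ⇒ (c0=-63, c1=-3, c2=1)

S0 state at macro-step 2 = -15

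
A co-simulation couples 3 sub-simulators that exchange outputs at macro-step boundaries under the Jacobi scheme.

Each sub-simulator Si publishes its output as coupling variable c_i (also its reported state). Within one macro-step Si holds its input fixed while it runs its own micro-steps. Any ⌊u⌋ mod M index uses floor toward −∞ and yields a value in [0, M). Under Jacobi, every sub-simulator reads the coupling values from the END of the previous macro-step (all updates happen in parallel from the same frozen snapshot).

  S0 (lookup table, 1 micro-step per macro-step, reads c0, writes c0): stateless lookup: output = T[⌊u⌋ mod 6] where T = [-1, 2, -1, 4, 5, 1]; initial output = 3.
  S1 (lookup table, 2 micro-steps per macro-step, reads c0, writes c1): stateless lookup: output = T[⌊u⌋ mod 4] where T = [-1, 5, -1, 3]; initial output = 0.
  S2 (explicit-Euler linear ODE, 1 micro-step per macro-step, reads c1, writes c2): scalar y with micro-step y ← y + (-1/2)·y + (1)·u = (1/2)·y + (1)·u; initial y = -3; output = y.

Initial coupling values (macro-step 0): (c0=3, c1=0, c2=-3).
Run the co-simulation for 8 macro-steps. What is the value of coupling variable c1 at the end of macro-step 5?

c1 at macro-step 5 = -1

macro 1: S0 reads c0=3 → after 1×micro: 4; S1 reads c0=3 → after 2×micro: 3; S2 reads c1=0 → after 1×micro: -3/2 ⇒ (c0=4, c1=3, c2=-3/2)
macro 2: S0 reads c0=4 → after 1×micro: 5; S1 reads c0=4 → after 2×micro: -1; S2 reads c1=3 → after 1×micro: 9/4 ⇒ (c0=5, c1=-1, c2=9/4)
macro 3: S0 reads c0=5 → after 1×micro: 1; S1 reads c0=5 → after 2×micro: 5; S2 reads c1=-1 → after 1×micro: 1/8 ⇒ (c0=1, c1=5, c2=1/8)
macro 4: S0 reads c0=1 → after 1×micro: 2; S1 reads c0=1 → after 2×micro: 5; S2 reads c1=5 → after 1×micro: 81/16 ⇒ (c0=2, c1=5, c2=81/16)
macro 5: S0 reads c0=2 → after 1×micro: -1; S1 reads c0=2 → after 2×micro: -1; S2 reads c1=5 → after 1×micro: 241/32 ⇒ (c0=-1, c1=-1, c2=241/32)
macro 6: S0 reads c0=-1 → after 1×micro: 1; S1 reads c0=-1 → after 2×micro: 3; S2 reads c1=-1 → after 1×micro: 177/64 ⇒ (c0=1, c1=3, c2=177/64)
macro 7: S0 reads c0=1 → after 1×micro: 2; S1 reads c0=1 → after 2×micro: 5; S2 reads c1=3 → after 1×micro: 561/128 ⇒ (c0=2, c1=5, c2=561/128)
macro 8: S0 reads c0=2 → after 1×micro: -1; S1 reads c0=2 → after 2×micro: -1; S2 reads c1=5 → after 1×micro: 1841/256 ⇒ (c0=-1, c1=-1, c2=1841/256)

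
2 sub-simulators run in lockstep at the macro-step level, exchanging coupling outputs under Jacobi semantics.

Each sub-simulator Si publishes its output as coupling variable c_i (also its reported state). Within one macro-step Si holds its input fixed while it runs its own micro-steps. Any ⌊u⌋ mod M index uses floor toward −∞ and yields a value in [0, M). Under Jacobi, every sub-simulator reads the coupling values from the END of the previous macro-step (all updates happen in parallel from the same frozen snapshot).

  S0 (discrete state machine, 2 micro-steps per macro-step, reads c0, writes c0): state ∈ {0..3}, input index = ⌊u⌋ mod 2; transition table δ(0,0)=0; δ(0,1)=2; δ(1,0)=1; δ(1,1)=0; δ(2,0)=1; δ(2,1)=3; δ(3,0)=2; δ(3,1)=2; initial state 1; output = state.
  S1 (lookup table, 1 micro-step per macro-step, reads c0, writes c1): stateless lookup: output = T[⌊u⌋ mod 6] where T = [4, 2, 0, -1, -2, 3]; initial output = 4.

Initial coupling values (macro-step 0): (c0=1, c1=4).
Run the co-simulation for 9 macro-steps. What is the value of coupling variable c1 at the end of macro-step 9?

macro 1: S0 reads c0=1 → after 2×micro: 2; S1 reads c0=1 → after 1×micro: 2 ⇒ (c0=2, c1=2)
macro 2: S0 reads c0=2 → after 2×micro: 1; S1 reads c0=2 → after 1×micro: 0 ⇒ (c0=1, c1=0)
macro 3: S0 reads c0=1 → after 2×micro: 2; S1 reads c0=1 → after 1×micro: 2 ⇒ (c0=2, c1=2)
macro 4: S0 reads c0=2 → after 2×micro: 1; S1 reads c0=2 → after 1×micro: 0 ⇒ (c0=1, c1=0)
macro 5: S0 reads c0=1 → after 2×micro: 2; S1 reads c0=1 → after 1×micro: 2 ⇒ (c0=2, c1=2)
macro 6: S0 reads c0=2 → after 2×micro: 1; S1 reads c0=2 → after 1×micro: 0 ⇒ (c0=1, c1=0)
macro 7: S0 reads c0=1 → after 2×micro: 2; S1 reads c0=1 → after 1×micro: 2 ⇒ (c0=2, c1=2)
macro 8: S0 reads c0=2 → after 2×micro: 1; S1 reads c0=2 → after 1×micro: 0 ⇒ (c0=1, c1=0)
macro 9: S0 reads c0=1 → after 2×micro: 2; S1 reads c0=1 → after 1×micro: 2 ⇒ (c0=2, c1=2)

c1 at macro-step 9 = 2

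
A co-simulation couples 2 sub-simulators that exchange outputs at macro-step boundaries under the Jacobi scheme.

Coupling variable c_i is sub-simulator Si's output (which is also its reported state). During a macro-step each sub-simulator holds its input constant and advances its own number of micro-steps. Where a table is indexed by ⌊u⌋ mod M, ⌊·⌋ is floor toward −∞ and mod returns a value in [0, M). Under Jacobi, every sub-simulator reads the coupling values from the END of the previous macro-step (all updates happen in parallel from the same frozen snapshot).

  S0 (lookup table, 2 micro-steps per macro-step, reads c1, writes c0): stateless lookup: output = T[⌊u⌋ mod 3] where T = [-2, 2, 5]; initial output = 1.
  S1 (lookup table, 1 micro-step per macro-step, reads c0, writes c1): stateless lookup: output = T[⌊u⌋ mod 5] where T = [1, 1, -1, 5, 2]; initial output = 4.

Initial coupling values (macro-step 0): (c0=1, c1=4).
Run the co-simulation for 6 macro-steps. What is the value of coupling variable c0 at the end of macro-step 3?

c0 at macro-step 3 = 5

macro 1: S0 reads c1=4 → after 2×micro: 2; S1 reads c0=1 → after 1×micro: 1 ⇒ (c0=2, c1=1)
macro 2: S0 reads c1=1 → after 2×micro: 2; S1 reads c0=2 → after 1×micro: -1 ⇒ (c0=2, c1=-1)
macro 3: S0 reads c1=-1 → after 2×micro: 5; S1 reads c0=2 → after 1×micro: -1 ⇒ (c0=5, c1=-1)
macro 4: S0 reads c1=-1 → after 2×micro: 5; S1 reads c0=5 → after 1×micro: 1 ⇒ (c0=5, c1=1)
macro 5: S0 reads c1=1 → after 2×micro: 2; S1 reads c0=5 → after 1×micro: 1 ⇒ (c0=2, c1=1)
macro 6: S0 reads c1=1 → after 2×micro: 2; S1 reads c0=2 → after 1×micro: -1 ⇒ (c0=2, c1=-1)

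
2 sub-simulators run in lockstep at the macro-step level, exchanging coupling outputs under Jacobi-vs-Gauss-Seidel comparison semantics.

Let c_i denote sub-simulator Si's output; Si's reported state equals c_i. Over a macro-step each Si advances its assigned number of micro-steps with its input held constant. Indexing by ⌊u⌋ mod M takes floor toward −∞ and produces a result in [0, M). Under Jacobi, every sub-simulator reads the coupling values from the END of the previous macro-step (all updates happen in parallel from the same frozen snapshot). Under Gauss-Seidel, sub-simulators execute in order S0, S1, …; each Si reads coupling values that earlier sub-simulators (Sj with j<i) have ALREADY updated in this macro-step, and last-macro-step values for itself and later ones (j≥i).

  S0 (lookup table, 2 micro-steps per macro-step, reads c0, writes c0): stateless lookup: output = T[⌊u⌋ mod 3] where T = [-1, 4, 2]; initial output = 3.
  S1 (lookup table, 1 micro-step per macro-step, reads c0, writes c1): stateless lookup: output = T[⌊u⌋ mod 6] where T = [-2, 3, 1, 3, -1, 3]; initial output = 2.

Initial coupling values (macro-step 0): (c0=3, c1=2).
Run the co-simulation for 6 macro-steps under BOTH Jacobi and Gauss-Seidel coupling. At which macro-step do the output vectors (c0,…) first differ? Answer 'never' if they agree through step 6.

first divergence at macro-step: 2

[Jacobi] macro 1: S0 reads c0=3 → after 2×micro: -1; S1 reads c0=3 → after 1×micro: 3 ⇒ (c0=-1, c1=3)
[Jacobi] macro 2: S0 reads c0=-1 → after 2×micro: 2; S1 reads c0=-1 → after 1×micro: 3 ⇒ (c0=2, c1=3)
[Jacobi] macro 3: S0 reads c0=2 → after 2×micro: 2; S1 reads c0=2 → after 1×micro: 1 ⇒ (c0=2, c1=1)
[Jacobi] macro 4: S0 reads c0=2 → after 2×micro: 2; S1 reads c0=2 → after 1×micro: 1 ⇒ (c0=2, c1=1)
[Jacobi] macro 5: S0 reads c0=2 → after 2×micro: 2; S1 reads c0=2 → after 1×micro: 1 ⇒ (c0=2, c1=1)
[Jacobi] macro 6: S0 reads c0=2 → after 2×micro: 2; S1 reads c0=2 → after 1×micro: 1 ⇒ (c0=2, c1=1)
[Gauss-Seidel] macro 1: S0 reads c0=3 → after 2×micro: -1; S1 reads c0=-1 → after 1×micro: 3 ⇒ (c0=-1, c1=3)
[Gauss-Seidel] macro 2: S0 reads c0=-1 → after 2×micro: 2; S1 reads c0=2 → after 1×micro: 1 ⇒ (c0=2, c1=1)
[Gauss-Seidel] macro 3: S0 reads c0=2 → after 2×micro: 2; S1 reads c0=2 → after 1×micro: 1 ⇒ (c0=2, c1=1)
[Gauss-Seidel] macro 4: S0 reads c0=2 → after 2×micro: 2; S1 reads c0=2 → after 1×micro: 1 ⇒ (c0=2, c1=1)
[Gauss-Seidel] macro 5: S0 reads c0=2 → after 2×micro: 2; S1 reads c0=2 → after 1×micro: 1 ⇒ (c0=2, c1=1)
[Gauss-Seidel] macro 6: S0 reads c0=2 → after 2×micro: 2; S1 reads c0=2 → after 1×micro: 1 ⇒ (c0=2, c1=1)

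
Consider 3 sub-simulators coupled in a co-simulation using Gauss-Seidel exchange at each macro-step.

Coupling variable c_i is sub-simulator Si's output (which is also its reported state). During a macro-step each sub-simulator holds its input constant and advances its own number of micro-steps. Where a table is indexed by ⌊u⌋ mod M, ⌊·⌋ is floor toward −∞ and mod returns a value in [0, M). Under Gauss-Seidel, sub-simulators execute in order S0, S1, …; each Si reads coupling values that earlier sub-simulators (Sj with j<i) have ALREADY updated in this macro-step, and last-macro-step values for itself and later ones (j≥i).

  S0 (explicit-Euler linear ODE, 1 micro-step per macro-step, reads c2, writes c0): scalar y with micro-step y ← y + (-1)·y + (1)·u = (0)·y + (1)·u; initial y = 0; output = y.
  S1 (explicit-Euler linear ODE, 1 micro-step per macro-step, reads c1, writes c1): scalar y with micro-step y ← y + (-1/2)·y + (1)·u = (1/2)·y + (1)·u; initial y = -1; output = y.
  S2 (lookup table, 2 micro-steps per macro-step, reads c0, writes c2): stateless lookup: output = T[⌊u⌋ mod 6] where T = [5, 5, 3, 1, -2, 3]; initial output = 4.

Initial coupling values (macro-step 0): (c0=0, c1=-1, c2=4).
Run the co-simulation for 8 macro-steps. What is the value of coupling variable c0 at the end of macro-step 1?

macro 1: S0 reads c2=4 → after 1×micro: 4; S1 reads c1=-1 → after 1×micro: -3/2; S2 reads c0=4 → after 2×micro: -2 ⇒ (c0=4, c1=-3/2, c2=-2)
macro 2: S0 reads c2=-2 → after 1×micro: -2; S1 reads c1=-3/2 → after 1×micro: -9/4; S2 reads c0=-2 → after 2×micro: -2 ⇒ (c0=-2, c1=-9/4, c2=-2)
macro 3: S0 reads c2=-2 → after 1×micro: -2; S1 reads c1=-9/4 → after 1×micro: -27/8; S2 reads c0=-2 → after 2×micro: -2 ⇒ (c0=-2, c1=-27/8, c2=-2)
macro 4: S0 reads c2=-2 → after 1×micro: -2; S1 reads c1=-27/8 → after 1×micro: -81/16; S2 reads c0=-2 → after 2×micro: -2 ⇒ (c0=-2, c1=-81/16, c2=-2)
macro 5: S0 reads c2=-2 → after 1×micro: -2; S1 reads c1=-81/16 → after 1×micro: -243/32; S2 reads c0=-2 → after 2×micro: -2 ⇒ (c0=-2, c1=-243/32, c2=-2)
macro 6: S0 reads c2=-2 → after 1×micro: -2; S1 reads c1=-243/32 → after 1×micro: -729/64; S2 reads c0=-2 → after 2×micro: -2 ⇒ (c0=-2, c1=-729/64, c2=-2)
macro 7: S0 reads c2=-2 → after 1×micro: -2; S1 reads c1=-729/64 → after 1×micro: -2187/128; S2 reads c0=-2 → after 2×micro: -2 ⇒ (c0=-2, c1=-2187/128, c2=-2)
macro 8: S0 reads c2=-2 → after 1×micro: -2; S1 reads c1=-2187/128 → after 1×micro: -6561/256; S2 reads c0=-2 → after 2×micro: -2 ⇒ (c0=-2, c1=-6561/256, c2=-2)

c0 at macro-step 1 = 4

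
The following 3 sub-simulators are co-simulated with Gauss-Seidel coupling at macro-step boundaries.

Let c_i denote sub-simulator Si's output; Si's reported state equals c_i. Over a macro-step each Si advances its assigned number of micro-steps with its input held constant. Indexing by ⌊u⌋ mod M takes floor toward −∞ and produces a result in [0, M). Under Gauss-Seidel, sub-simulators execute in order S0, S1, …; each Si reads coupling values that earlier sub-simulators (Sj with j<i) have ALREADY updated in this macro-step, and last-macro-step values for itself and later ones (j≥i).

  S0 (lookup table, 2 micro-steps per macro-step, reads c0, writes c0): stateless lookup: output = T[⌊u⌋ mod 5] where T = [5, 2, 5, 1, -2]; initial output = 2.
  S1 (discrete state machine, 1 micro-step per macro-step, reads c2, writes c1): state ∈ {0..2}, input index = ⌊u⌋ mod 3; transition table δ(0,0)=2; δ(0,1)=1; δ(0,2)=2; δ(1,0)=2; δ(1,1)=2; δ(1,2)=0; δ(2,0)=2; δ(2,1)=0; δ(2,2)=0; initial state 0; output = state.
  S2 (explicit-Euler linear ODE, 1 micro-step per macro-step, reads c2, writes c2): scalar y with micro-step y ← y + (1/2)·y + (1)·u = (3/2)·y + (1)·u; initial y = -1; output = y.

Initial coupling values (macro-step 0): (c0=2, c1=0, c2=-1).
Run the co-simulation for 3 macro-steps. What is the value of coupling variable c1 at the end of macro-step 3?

c1 at macro-step 3 = 0

macro 1: S0 reads c0=2 → after 2×micro: 5; S1 reads c2=-1 → after 1×micro: 2; S2 reads c2=-1 → after 1×micro: -5/2 ⇒ (c0=5, c1=2, c2=-5/2)
macro 2: S0 reads c0=5 → after 2×micro: 5; S1 reads c2=-5/2 → after 1×micro: 2; S2 reads c2=-5/2 → after 1×micro: -25/4 ⇒ (c0=5, c1=2, c2=-25/4)
macro 3: S0 reads c0=5 → after 2×micro: 5; S1 reads c2=-25/4 → after 1×micro: 0; S2 reads c2=-25/4 → after 1×micro: -125/8 ⇒ (c0=5, c1=0, c2=-125/8)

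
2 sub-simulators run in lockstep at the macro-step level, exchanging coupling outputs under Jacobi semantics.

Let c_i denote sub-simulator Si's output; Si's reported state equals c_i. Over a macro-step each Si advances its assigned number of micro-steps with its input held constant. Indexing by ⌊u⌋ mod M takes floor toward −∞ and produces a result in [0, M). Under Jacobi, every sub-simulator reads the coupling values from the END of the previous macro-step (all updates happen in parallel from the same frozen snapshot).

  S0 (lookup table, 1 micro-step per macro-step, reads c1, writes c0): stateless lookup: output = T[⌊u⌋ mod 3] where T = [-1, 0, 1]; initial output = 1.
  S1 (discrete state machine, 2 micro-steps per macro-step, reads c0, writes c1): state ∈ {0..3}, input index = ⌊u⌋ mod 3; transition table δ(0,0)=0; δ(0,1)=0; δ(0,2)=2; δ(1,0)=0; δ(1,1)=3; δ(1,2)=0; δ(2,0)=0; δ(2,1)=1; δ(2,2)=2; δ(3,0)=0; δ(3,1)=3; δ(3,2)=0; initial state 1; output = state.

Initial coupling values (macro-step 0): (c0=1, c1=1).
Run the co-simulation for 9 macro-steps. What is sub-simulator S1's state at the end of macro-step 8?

S1 state at macro-step 8 = 2

macro 1: S0 reads c1=1 → after 1×micro: 0; S1 reads c0=1 → after 2×micro: 3 ⇒ (c0=0, c1=3)
macro 2: S0 reads c1=3 → after 1×micro: -1; S1 reads c0=0 → after 2×micro: 0 ⇒ (c0=-1, c1=0)
macro 3: S0 reads c1=0 → after 1×micro: -1; S1 reads c0=-1 → after 2×micro: 2 ⇒ (c0=-1, c1=2)
macro 4: S0 reads c1=2 → after 1×micro: 1; S1 reads c0=-1 → after 2×micro: 2 ⇒ (c0=1, c1=2)
macro 5: S0 reads c1=2 → after 1×micro: 1; S1 reads c0=1 → after 2×micro: 3 ⇒ (c0=1, c1=3)
macro 6: S0 reads c1=3 → after 1×micro: -1; S1 reads c0=1 → after 2×micro: 3 ⇒ (c0=-1, c1=3)
macro 7: S0 reads c1=3 → after 1×micro: -1; S1 reads c0=-1 → after 2×micro: 2 ⇒ (c0=-1, c1=2)
macro 8: S0 reads c1=2 → after 1×micro: 1; S1 reads c0=-1 → after 2×micro: 2 ⇒ (c0=1, c1=2)
macro 9: S0 reads c1=2 → after 1×micro: 1; S1 reads c0=1 → after 2×micro: 3 ⇒ (c0=1, c1=3)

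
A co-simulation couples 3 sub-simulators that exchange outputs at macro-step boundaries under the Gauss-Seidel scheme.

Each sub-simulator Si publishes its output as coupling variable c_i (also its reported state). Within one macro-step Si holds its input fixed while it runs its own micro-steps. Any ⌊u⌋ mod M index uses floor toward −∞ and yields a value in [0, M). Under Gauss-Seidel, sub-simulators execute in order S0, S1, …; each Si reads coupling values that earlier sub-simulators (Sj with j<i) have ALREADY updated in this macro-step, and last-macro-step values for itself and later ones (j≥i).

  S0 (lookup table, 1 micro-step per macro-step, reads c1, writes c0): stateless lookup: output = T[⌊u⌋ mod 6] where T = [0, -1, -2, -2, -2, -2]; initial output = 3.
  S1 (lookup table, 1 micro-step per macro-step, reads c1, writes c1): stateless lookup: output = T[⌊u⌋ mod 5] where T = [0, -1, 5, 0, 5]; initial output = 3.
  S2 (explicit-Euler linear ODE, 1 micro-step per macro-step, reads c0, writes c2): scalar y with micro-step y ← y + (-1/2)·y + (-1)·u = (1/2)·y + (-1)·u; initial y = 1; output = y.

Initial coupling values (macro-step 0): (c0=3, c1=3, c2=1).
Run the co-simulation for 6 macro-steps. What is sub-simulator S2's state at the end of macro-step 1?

macro 1: S0 reads c1=3 → after 1×micro: -2; S1 reads c1=3 → after 1×micro: 0; S2 reads c0=-2 → after 1×micro: 5/2 ⇒ (c0=-2, c1=0, c2=5/2)
macro 2: S0 reads c1=0 → after 1×micro: 0; S1 reads c1=0 → after 1×micro: 0; S2 reads c0=0 → after 1×micro: 5/4 ⇒ (c0=0, c1=0, c2=5/4)
macro 3: S0 reads c1=0 → after 1×micro: 0; S1 reads c1=0 → after 1×micro: 0; S2 reads c0=0 → after 1×micro: 5/8 ⇒ (c0=0, c1=0, c2=5/8)
macro 4: S0 reads c1=0 → after 1×micro: 0; S1 reads c1=0 → after 1×micro: 0; S2 reads c0=0 → after 1×micro: 5/16 ⇒ (c0=0, c1=0, c2=5/16)
macro 5: S0 reads c1=0 → after 1×micro: 0; S1 reads c1=0 → after 1×micro: 0; S2 reads c0=0 → after 1×micro: 5/32 ⇒ (c0=0, c1=0, c2=5/32)
macro 6: S0 reads c1=0 → after 1×micro: 0; S1 reads c1=0 → after 1×micro: 0; S2 reads c0=0 → after 1×micro: 5/64 ⇒ (c0=0, c1=0, c2=5/64)

S2 state at macro-step 1 = 5/2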